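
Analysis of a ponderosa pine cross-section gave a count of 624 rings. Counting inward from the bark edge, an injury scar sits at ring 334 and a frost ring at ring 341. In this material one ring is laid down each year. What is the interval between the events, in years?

Separation: 341 − 334 = 7 rings.
One ring per year makes the interval 7 years.

7 yr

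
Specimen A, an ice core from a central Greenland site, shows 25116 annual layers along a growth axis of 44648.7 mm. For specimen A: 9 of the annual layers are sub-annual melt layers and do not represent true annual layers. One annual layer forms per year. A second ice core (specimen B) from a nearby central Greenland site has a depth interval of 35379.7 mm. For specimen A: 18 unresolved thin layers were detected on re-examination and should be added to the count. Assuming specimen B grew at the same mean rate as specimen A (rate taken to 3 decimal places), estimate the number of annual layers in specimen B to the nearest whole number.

19910 annual layers

Specimen A: adjusted count: 25116 − 9 + 18 = 25125 annual layers.
A: 44648.7 mm over 25125 years gives 44648.7 / 25125 ≈ 1.777 mm/year.
B spans 35379.7 / 1.777 = 19909.79 years ≈ 19910 annual layers.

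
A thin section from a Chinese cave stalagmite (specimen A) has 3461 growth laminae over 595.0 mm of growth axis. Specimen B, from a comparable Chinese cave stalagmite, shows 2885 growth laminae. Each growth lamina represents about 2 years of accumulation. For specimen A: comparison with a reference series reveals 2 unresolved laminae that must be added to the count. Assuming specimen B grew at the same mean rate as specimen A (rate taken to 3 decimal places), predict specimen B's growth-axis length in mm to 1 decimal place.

496.2 mm

Specimen A: adjusted count: 3461 + 2 = 3463 growth laminae.
Specimen A: at 2 years per growth lamina, 3463 × 2 = 6926 years.
A: Extension rate ≈ 595.0 / 6926 = 0.086 mm/yr.
Specimen B: multiplying by 2 years per growth lamina: 2885 × 2 = 5770 years. Length of B = 0.086 × 5770 = 496.2 mm.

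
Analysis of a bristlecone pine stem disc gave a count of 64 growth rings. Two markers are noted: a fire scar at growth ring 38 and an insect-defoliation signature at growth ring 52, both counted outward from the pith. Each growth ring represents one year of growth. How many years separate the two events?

The two markers are separated by 52 − 38 = 14 growth rings.
At one growth ring per year, 14 years elapsed between them.

14 years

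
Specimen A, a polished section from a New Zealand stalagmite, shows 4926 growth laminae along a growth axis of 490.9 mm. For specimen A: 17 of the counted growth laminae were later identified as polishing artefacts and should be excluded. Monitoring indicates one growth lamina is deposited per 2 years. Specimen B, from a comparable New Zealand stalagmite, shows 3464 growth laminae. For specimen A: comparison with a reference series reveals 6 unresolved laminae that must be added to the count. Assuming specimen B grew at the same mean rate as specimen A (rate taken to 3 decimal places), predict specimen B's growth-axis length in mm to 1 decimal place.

346.4 mm

Specimen A: true growth lamina count = 4926 − 17 + 6 = 4915.
Specimen A: multiplying by 2 years per growth lamina: 4915 × 2 = 9830 years.
A: 490.9 mm over 9830 years gives 490.9 / 9830 ≈ 0.050 mm/year.
Specimen B: at 2 years per growth lamina, 3464 × 2 = 6928 years. B's length ≈ 0.050 × 6928 = 346.4 mm.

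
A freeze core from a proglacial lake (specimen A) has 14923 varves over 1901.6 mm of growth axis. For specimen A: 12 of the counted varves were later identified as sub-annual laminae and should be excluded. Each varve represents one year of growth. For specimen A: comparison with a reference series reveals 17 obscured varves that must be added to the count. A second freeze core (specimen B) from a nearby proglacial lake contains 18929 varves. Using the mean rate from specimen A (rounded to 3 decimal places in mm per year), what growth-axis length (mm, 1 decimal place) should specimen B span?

2404.0 mm

Specimen A: true varve count = 14923 − 12 + 17 = 14928.
A: Mean rate = 1901.6 mm / 14928 years ≈ 0.127 mm per year.
Length of B = 0.127 × 18929 = 2404.0 mm.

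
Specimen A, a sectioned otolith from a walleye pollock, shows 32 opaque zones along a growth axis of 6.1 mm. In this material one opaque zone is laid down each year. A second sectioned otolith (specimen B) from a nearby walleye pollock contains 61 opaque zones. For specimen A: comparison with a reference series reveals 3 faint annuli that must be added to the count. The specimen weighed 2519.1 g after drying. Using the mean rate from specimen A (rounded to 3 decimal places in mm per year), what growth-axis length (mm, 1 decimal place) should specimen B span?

10.6 mm

Specimen A: adjusted count: 32 + 3 = 35 opaque zones.
A: Extension rate ≈ 6.1 / 35 = 0.174 mm per year.
For B, 0.174 mm/year × 61 years = 10.6 mm.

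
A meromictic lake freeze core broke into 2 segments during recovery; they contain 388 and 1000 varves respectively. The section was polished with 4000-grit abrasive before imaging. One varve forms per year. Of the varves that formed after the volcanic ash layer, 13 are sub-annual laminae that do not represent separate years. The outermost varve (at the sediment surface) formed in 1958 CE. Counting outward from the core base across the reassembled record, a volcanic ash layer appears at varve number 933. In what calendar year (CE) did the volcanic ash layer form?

1516 CE

Total varves = 388 + 1000 = 1388.
1388 − 933 = 455 varves lie beyond the volcanic ash layer toward the sediment surface.
455 − 13 false = 442 true varves after the volcanic ash layer.
Counting back 442 years from 1958 CE places the volcanic ash layer in 1958 − 442 = 1516 CE.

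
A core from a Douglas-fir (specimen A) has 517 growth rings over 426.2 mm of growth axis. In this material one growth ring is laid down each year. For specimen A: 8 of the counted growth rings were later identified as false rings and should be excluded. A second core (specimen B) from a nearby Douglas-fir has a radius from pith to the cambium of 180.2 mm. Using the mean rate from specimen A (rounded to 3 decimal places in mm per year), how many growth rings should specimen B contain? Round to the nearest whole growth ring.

Specimen A: true growth ring count = 517 − 8 = 509.
A: Mean rate = 426.2 mm / 509 years ≈ 0.837 mm per year.
For B, 180.2 / 0.837 = 215.29 years ≈ 215 growth rings.

215 growth rings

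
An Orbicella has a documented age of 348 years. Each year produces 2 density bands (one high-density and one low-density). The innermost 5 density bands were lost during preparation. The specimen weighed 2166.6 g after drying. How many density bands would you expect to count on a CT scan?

691 density bands

With 2 density bands per year, 348 years would produce 348 × 2 = 696 density bands.
Less the 5 uncaptured density bands: 696 − 5 = 691.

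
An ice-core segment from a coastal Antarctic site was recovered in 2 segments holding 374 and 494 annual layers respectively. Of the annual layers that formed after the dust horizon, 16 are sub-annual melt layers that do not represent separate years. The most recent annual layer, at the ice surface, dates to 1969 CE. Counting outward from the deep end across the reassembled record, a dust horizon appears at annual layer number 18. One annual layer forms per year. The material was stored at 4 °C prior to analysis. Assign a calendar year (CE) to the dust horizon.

1135 CE

Total annual layers = 374 + 494 = 868.
The dust horizon sits at annual layer 18 from the deep end, so 868 − 18 = 850 annual layers formed after it.
Removing the 16 false annual layers leaves 850 − 16 = 834 true annual layers beyond the dust horizon.
1969 − 834 = 1135 CE.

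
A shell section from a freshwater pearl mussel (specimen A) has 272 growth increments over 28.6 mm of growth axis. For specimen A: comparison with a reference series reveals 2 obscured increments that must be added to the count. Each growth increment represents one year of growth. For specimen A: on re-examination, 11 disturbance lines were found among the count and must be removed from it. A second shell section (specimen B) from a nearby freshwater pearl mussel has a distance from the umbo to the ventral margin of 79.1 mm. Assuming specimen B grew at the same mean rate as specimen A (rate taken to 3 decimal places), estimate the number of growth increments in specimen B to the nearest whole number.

726 growth increments

Specimen A: correcting the raw count gives 272 − 11 + 2 = 263 true growth increments.
A: 28.6 mm over 263 years gives 28.6 / 263 ≈ 0.109 mm/year.
B spans 79.1 / 0.109 = 725.69 years ≈ 726 growth increments.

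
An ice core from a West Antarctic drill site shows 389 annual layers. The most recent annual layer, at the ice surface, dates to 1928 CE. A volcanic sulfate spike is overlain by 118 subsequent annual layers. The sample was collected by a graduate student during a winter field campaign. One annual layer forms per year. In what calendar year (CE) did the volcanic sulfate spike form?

1810 CE

118 annual layers formed after the volcanic sulfate spike.
The annual layer at the ice surface is 1928 CE, so the volcanic sulfate spike dates to 1928 − 118 = 1810 CE.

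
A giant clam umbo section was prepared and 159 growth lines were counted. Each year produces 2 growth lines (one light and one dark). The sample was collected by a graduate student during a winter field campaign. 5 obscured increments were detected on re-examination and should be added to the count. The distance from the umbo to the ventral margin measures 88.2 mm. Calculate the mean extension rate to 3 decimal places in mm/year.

1.076 mm/year

True growth line count = 159 + 5 = 164.
With 2 growth lines per year, 164 / 2 = 82 years.
Extension rate ≈ 88.2 / 82 = 1.076 mm/year.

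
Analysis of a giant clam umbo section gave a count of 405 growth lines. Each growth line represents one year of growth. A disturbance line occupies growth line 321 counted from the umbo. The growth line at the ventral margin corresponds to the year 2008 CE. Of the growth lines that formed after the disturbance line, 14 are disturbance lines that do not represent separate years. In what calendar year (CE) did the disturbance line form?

1938 CE

Between growth line 321 and the ventral margin there are 405 − 321 = 84 growth lines.
84 − 14 false = 70 true growth lines after the disturbance line.
Counting back 70 years from 2008 CE places the disturbance line in 2008 − 70 = 1938 CE.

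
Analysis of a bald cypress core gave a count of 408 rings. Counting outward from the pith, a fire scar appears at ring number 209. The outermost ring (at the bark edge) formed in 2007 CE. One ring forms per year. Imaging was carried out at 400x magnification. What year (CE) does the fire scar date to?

1808 CE

408 − 209 = 199 rings lie beyond the fire scar toward the bark edge.
2007 − 199 = 1808 CE.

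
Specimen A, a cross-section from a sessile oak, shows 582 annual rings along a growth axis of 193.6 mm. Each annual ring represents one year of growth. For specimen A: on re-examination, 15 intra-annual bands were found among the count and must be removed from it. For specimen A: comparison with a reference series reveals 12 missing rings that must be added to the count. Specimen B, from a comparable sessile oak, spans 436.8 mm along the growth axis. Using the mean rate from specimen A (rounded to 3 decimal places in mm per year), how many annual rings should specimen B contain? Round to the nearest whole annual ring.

1308 annual rings

Specimen A: true annual ring count = 582 − 15 + 12 = 579.
A: Extension rate ≈ 193.6 / 579 = 0.334 mm/yr.
Specimen B: 436.8 mm / 0.334 mm per year = 1307.78 years ≈ 1308 annual rings.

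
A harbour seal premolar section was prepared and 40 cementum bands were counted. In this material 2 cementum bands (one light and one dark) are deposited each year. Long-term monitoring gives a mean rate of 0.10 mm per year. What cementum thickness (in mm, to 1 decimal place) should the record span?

40 cementum bands at 2 per year is 40 / 2 = 20 years.
Predicted length = 0.10 mm/year × 20 years = 2.0 mm.

2.0 mm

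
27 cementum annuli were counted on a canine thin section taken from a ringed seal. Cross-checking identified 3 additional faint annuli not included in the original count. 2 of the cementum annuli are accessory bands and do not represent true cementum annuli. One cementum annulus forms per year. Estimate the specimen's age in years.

28 years

Correcting the raw count gives 27 − 2 + 3 = 28 true cementum annuli.
At one cementum annulus per year, that is 28 years.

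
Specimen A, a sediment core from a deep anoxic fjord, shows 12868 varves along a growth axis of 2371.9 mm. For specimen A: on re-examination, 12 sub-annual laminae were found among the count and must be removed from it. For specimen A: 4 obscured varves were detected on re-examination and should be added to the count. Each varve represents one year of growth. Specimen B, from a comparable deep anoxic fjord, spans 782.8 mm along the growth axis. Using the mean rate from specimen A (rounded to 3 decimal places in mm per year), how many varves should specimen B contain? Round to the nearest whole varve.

4254 varves

Specimen A: adjusted count: 12868 − 12 + 4 = 12860 varves.
A: Mean rate = 2371.9 mm / 12860 years ≈ 0.184 mm/yr.
For B, 782.8 / 0.184 = 4254.35 years ≈ 4254 varves.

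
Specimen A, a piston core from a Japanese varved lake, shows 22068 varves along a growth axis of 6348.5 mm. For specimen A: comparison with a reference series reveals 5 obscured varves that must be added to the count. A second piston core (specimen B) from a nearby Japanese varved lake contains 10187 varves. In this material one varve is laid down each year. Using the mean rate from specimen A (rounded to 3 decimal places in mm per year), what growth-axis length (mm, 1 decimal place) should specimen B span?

Specimen A: true varve count = 22068 + 5 = 22073.
A: Extension rate ≈ 6348.5 / 22073 = 0.288 mm/year.
For B, 0.288 mm/year × 10187 years = 2933.9 mm.

2933.9 mm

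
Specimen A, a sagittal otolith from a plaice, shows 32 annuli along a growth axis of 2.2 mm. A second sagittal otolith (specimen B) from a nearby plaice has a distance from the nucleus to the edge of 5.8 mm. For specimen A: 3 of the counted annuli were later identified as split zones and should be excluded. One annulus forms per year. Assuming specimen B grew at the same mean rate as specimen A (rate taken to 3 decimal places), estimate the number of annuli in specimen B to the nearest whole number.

76 annuli

Specimen A: correcting the raw count gives 32 − 3 = 29 true annuli.
A: 2.2 mm over 29 years gives 2.2 / 29 ≈ 0.076 mm/year.
B spans 5.8 / 0.076 = 76.32 years ≈ 76 annuli.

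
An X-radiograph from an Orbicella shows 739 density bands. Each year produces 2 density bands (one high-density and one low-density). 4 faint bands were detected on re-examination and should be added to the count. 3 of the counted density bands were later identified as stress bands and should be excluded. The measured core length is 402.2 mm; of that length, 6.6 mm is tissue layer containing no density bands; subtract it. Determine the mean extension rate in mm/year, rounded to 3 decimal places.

True density band count = 739 − 3 + 4 = 740.
Dividing by 2 density bands per year: 740 / 2 = 370 years.
The growth record spans 402.2 − 6.6 = 395.6 mm.
395.6 mm over 370 years gives 395.6 / 370 ≈ 1.069 mm/year.

1.069 mm/year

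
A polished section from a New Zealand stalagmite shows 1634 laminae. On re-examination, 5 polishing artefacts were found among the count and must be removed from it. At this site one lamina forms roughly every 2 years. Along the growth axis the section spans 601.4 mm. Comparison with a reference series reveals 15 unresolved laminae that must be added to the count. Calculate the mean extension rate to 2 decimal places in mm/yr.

True lamina count = 1634 − 5 + 15 = 1644.
Multiplying by 2 years per lamina: 1644 × 2 = 3288 years.
Mean rate = 601.4 mm / 3288 years ≈ 0.18 mm/yr.

0.18 mm/yr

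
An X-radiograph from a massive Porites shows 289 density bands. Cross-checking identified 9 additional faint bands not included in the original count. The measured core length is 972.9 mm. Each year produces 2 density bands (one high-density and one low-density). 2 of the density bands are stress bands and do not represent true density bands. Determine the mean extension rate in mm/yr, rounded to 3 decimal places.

6.574 mm/yr

Correcting the raw count gives 289 − 2 + 9 = 296 true density bands.
With 2 density bands per year, 296 / 2 = 148 years.
Extension rate ≈ 972.9 / 148 = 6.574 mm/yr.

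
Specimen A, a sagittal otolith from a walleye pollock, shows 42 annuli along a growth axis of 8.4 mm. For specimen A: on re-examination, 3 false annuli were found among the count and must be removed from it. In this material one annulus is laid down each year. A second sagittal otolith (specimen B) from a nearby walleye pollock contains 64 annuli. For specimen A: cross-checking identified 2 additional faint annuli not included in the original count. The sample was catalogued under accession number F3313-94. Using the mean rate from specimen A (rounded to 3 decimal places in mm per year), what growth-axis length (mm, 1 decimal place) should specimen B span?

Specimen A: after corrections the count is 42 − 3 + 2 = 41 annuli.
A: Extension rate ≈ 8.4 / 41 = 0.205 mm/yr.
Length of B = 0.205 × 64 = 13.1 mm.

13.1 mm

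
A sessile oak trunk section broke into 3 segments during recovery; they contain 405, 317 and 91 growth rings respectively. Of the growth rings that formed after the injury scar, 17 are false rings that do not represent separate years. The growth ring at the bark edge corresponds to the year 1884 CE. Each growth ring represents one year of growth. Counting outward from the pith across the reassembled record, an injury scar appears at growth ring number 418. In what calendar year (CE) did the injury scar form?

Total growth rings = 405 + 317 + 91 = 813.
813 − 418 = 395 growth rings lie beyond the injury scar toward the bark edge.
Removing the 17 false growth rings leaves 395 − 17 = 378 true growth rings beyond the injury scar.
The growth ring at the bark edge is 1884 CE, so the injury scar dates to 1884 − 378 = 1506 CE.

1506 CE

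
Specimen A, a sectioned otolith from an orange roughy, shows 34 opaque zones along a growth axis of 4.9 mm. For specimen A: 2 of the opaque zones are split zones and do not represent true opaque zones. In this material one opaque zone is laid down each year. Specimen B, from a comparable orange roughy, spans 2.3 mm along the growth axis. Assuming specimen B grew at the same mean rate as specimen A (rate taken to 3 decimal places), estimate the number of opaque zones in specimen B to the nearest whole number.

Specimen A: adjusted count: 34 − 2 = 32 opaque zones.
A: Extension rate ≈ 4.9 / 32 = 0.153 mm/year.
For B, 2.3 / 0.153 = 15.03 years ≈ 15 opaque zones.

15 opaque zones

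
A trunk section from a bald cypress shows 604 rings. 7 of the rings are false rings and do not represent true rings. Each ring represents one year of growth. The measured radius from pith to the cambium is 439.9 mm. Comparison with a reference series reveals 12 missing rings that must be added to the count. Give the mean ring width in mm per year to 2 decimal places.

0.72 mm per year

After corrections the count is 604 − 7 + 12 = 609 rings.
Mean rate = 439.9 mm / 609 years ≈ 0.72 mm per year.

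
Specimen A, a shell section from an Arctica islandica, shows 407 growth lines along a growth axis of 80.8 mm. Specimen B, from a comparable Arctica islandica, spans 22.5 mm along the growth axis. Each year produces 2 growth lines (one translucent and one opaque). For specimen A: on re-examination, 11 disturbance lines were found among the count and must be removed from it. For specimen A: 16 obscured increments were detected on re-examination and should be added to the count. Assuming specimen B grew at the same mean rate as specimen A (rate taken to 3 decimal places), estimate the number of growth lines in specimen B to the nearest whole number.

Specimen A: adjusted count: 407 − 11 + 16 = 412 growth lines.
Specimen A: with 2 growth lines per year, 412 / 2 = 206 years.
A: Extension rate ≈ 80.8 / 206 = 0.392 mm/yr.
For B, 22.5 / 0.392 = 57.40 years; at 2 growth lines per year that is 57.40 × 2 ≈ 115 growth lines.

115 growth lines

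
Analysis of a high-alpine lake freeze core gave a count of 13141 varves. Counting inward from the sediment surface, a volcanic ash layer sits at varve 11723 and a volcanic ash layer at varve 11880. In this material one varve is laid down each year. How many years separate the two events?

11880 − 11723 = 157 varves lie between the two events.
At one varve per year, 157 years elapsed between them.

157 years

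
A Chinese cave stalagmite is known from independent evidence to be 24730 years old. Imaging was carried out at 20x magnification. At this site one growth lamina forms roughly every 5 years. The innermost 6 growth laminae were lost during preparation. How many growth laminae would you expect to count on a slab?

4940 growth laminae

Expected growth laminae: 24730 / 5 = 4946.
Less the 6 uncaptured growth laminae: 4946 − 6 = 4940.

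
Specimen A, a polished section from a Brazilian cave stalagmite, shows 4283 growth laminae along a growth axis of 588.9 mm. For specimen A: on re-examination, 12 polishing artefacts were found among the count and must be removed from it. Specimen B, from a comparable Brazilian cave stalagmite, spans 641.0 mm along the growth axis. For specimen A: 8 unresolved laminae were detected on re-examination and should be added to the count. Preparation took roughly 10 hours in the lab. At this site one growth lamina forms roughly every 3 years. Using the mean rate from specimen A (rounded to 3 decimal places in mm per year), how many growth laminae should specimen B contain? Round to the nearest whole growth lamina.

Specimen A: correcting the raw count gives 4283 − 12 + 8 = 4279 true growth laminae.
Specimen A: 4279 growth laminae at 3 years each span 4279 × 3 = 12837 years.
A: Mean rate = 588.9 mm / 12837 years ≈ 0.046 mm/yr.
B spans 641.0 / 0.046 = 13934.78 years; at 3 years per growth lamina that is 13934.78 / 3 ≈ 4645 growth laminae.

4645 growth laminae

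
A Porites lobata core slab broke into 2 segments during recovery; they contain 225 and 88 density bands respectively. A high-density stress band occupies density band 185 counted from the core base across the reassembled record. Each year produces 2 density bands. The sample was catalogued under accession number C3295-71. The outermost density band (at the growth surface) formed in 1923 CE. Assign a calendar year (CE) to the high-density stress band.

1859 CE

Total density bands = 225 + 88 = 313.
313 − 185 = 128 density bands lie beyond the high-density stress band toward the growth surface.
Dividing by 2 density bands per year: 128 / 2 = 64 years.
Counting back 64 years from 1923 CE places the high-density stress band in 1923 − 64 = 1859 CE.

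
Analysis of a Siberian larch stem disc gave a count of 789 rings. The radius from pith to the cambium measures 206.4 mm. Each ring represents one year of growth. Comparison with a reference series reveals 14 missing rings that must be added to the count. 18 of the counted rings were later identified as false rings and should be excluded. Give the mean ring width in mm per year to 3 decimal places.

0.263 mm per year

True ring count = 789 − 18 + 14 = 785.
Mean rate = 206.4 mm / 785 years ≈ 0.263 mm per year.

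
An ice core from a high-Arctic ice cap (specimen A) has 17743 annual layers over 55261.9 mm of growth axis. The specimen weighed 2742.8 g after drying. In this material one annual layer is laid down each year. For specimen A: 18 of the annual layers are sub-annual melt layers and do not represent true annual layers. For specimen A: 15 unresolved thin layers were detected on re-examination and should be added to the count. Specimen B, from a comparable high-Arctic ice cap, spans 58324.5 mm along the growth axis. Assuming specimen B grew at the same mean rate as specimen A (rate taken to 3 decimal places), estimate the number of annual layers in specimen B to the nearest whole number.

18724 annual layers

Specimen A: adjusted count: 17743 − 18 + 15 = 17740 annual layers.
A: 55261.9 mm over 17740 years gives 55261.9 / 17740 ≈ 3.115 mm per year.
For B, 58324.5 / 3.115 = 18723.76 years ≈ 18724 annual layers.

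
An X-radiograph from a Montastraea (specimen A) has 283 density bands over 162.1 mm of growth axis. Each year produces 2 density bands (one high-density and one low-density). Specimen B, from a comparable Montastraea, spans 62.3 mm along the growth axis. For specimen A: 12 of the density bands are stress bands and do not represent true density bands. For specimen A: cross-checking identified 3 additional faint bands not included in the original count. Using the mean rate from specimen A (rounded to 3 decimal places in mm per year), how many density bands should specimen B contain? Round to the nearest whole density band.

Specimen A: adjusted count: 283 − 12 + 3 = 274 density bands.
Specimen A: with 2 density bands per year, 274 / 2 = 137 years.
A: Extension rate ≈ 162.1 / 137 = 1.183 mm per year.
For B, 62.3 / 1.183 = 52.66 years; at 2 density bands per year that is 52.66 × 2 ≈ 105 density bands.

105 density bands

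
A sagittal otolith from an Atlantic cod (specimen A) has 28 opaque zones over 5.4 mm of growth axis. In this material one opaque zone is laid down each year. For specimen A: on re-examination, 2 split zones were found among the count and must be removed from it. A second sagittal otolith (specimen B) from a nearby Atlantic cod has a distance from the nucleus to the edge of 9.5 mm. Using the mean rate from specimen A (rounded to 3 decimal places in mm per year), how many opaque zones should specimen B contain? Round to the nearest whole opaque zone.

46 opaque zones

Specimen A: correcting the raw count gives 28 − 2 = 26 true opaque zones.
A: Extension rate ≈ 5.4 / 26 = 0.208 mm/yr.
B spans 9.5 / 0.208 = 45.67 years ≈ 46 opaque zones.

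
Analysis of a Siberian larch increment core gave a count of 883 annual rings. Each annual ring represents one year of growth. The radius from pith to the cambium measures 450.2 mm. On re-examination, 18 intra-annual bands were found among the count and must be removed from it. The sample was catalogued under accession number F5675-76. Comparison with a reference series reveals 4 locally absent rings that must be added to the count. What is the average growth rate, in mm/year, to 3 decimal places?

Adjusted count: 883 − 18 + 4 = 869 annual rings.
Mean rate = 450.2 mm / 869 years ≈ 0.518 mm/year.

0.518 mm/year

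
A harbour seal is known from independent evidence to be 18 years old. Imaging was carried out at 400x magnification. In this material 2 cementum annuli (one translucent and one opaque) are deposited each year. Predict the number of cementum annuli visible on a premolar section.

36 cementum annuli

With 2 cementum annuli per year, 18 years would produce 18 × 2 = 36 cementum annuli.
So 36 cementum annuli should be present.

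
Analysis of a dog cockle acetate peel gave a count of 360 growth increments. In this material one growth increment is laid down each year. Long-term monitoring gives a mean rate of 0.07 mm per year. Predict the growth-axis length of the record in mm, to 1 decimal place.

360 years of growth are recorded.
360 years at 0.07 mm/year gives 0.07 × 360 = 25.2 mm.

25.2 mm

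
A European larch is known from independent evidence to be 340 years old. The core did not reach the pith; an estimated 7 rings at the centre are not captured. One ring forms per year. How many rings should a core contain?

Expected rings over 340 years: 340.
Subtracting the 7 rings not captured gives 340 − 7 = 333 rings in the record.

333 rings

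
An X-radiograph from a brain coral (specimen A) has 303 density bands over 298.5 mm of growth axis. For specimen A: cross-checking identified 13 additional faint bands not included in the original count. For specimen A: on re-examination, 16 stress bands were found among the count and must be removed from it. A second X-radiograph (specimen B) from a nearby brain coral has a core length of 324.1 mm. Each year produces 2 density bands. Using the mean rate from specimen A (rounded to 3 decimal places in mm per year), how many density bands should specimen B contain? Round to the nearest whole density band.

326 density bands

Specimen A: after corrections the count is 303 − 16 + 13 = 300 density bands.
Specimen A: 300 density bands at 2 per year is 300 / 2 = 150 years.
A: 298.5 mm over 150 years gives 298.5 / 150 ≈ 1.990 mm/year.
B spans 324.1 / 1.990 = 162.86 years; at 2 density bands per year that is 162.86 × 2 ≈ 326 density bands.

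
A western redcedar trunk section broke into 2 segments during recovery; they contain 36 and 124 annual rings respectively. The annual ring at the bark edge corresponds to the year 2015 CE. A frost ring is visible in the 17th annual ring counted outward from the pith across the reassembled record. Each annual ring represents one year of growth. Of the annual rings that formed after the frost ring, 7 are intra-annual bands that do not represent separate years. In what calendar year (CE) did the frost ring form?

Total annual rings = 36 + 124 = 160.
The frost ring sits at annual ring 17 from the pith, so 160 − 17 = 143 annual rings formed after it.
143 − 7 false = 136 true annual rings after the frost ring.
The annual ring at the bark edge is 2015 CE, so the frost ring dates to 2015 − 136 = 1879 CE.

1879 CE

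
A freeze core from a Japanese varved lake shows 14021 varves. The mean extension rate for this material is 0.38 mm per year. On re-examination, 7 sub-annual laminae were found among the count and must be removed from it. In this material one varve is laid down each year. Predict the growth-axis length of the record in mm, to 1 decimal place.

5325.3 mm

Correcting the raw count gives 14021 − 7 = 14014 true varves.
Predicted length = 0.38 mm/year × 14014 years = 5325.3 mm.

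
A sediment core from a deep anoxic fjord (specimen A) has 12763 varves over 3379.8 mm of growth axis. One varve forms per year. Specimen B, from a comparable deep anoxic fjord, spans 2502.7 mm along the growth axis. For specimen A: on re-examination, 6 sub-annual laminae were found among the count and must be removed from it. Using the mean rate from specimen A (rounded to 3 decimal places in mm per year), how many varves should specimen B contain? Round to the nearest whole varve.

9444 varves

Specimen A: after corrections the count is 12763 − 6 = 12757 varves.
A: Mean rate = 3379.8 mm / 12757 years ≈ 0.265 mm/year.
B spans 2502.7 / 0.265 = 9444.15 years ≈ 9444 varves.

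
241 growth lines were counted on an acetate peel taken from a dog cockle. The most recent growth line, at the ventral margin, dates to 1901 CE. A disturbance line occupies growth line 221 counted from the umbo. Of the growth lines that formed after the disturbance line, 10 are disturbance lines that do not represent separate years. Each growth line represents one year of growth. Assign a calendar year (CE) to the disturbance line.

241 − 221 = 20 growth lines lie beyond the disturbance line toward the ventral margin.
20 − 10 false = 10 true growth lines after the disturbance line.
Counting back 10 years from 1901 CE places the disturbance line in 1901 − 10 = 1891 CE.

1891 CE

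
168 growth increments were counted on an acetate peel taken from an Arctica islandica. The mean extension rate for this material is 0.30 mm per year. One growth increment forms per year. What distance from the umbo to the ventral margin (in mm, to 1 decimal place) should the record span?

168 years of growth are recorded.
168 years at 0.30 mm/year gives 0.30 × 168 = 50.4 mm.

50.4 mm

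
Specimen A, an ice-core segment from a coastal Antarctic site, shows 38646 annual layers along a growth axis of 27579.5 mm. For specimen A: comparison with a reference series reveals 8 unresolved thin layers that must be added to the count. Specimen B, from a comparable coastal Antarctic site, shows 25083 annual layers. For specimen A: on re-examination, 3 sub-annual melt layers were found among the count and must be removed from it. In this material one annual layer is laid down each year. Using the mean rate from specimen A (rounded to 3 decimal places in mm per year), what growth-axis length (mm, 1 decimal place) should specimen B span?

Specimen A: correcting the raw count gives 38646 − 3 + 8 = 38651 true annual layers.
A: Mean rate = 27579.5 mm / 38651 years ≈ 0.714 mm/yr.
Length of B = 0.714 × 25083 = 17909.3 mm.

17909.3 mm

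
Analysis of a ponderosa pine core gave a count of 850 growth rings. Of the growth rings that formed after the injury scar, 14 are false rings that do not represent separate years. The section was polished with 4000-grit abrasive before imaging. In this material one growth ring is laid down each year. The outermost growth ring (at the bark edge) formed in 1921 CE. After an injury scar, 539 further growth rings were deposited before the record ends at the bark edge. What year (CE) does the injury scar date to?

539 growth rings formed after the injury scar.
Removing the 14 false growth rings leaves 539 − 14 = 525 true growth rings beyond the injury scar.
Counting back 525 years from 1921 CE places the injury scar in 1921 − 525 = 1396 CE.

1396 CE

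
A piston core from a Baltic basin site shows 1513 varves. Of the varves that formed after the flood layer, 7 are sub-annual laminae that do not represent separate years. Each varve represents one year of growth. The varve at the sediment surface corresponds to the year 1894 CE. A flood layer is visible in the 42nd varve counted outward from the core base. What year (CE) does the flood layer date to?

430 CE

The flood layer sits at varve 42 from the core base, so 1513 − 42 = 1471 varves formed after it.
Excluding 7 false varves: 1471 − 7 = 1464.
1894 − 1464 = 430 CE.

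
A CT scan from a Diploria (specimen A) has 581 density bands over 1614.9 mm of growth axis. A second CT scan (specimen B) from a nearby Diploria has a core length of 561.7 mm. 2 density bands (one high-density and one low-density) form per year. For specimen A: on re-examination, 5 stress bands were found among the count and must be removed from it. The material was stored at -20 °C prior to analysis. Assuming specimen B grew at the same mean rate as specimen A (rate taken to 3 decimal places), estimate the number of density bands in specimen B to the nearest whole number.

Specimen A: correcting the raw count gives 581 − 5 = 576 true density bands.
Specimen A: 576 density bands at 2 per year is 576 / 2 = 288 years.
A: Extension rate ≈ 1614.9 / 288 = 5.607 mm/yr.
B spans 561.7 / 5.607 = 100.18 years; at 2 density bands per year that is 100.18 × 2 ≈ 200 density bands.

200 density bands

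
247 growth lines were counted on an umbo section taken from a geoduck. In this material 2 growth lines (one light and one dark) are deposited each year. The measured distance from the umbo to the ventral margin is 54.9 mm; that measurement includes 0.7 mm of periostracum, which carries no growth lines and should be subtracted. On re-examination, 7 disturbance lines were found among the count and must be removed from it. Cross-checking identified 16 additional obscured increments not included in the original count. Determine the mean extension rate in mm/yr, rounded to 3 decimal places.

0.423 mm/yr

After corrections the count is 247 − 7 + 16 = 256 growth lines.
Dividing by 2 growth lines per year: 256 / 2 = 128 years.
The growth record spans 54.9 − 0.7 = 54.2 mm.
Extension rate ≈ 54.2 / 128 = 0.423 mm/yr.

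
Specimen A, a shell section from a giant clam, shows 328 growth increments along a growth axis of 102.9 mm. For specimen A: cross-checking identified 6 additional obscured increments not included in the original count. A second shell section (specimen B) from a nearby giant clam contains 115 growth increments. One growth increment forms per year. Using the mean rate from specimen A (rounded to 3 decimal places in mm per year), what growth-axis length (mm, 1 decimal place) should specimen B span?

35.4 mm

Specimen A: after corrections the count is 328 + 6 = 334 growth increments.
A: 102.9 mm over 334 years gives 102.9 / 334 ≈ 0.308 mm per year.
For B, 0.308 mm/year × 115 years = 35.4 mm.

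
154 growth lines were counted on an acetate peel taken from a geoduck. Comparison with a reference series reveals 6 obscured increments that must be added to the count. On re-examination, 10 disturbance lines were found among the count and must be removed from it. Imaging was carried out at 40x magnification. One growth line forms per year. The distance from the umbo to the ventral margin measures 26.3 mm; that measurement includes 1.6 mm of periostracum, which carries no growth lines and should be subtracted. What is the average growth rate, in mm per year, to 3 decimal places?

Correcting the raw count gives 154 − 10 + 6 = 150 true growth lines.
Removing the 1.6 mm offcut leaves 26.3 − 1.6 = 24.7 mm.
Mean rate = 24.7 mm / 150 years ≈ 0.165 mm per year.

0.165 mm per year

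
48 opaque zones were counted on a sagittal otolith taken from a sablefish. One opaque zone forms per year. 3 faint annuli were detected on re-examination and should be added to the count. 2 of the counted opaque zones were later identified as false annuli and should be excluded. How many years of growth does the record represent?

True opaque zone count = 48 − 2 + 3 = 49.
One opaque zone per year makes the duration 49 years.

49 yr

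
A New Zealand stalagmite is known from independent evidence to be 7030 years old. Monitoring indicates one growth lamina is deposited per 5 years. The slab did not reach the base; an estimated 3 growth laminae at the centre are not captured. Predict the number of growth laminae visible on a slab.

1403 growth laminae

One growth lamina every 5 years means 7030 / 5 = 1406 growth laminae.
Less the 3 uncaptured growth laminae: 1406 − 3 = 1403.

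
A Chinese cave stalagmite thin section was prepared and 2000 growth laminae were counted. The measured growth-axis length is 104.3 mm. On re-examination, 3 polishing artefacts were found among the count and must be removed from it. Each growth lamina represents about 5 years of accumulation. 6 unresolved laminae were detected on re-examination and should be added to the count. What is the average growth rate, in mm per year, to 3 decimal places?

0.010 mm per year

After corrections the count is 2000 − 3 + 6 = 2003 growth laminae.
At 5 years per growth lamina, 2003 × 5 = 10015 years.
Mean rate = 104.3 mm / 10015 years ≈ 0.010 mm per year.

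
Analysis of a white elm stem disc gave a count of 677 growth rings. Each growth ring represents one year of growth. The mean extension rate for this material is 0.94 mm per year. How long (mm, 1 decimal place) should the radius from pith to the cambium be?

The record spans 677 years at 0.94 mm per year.
Length ≈ 0.94 × 677 = 636.4 mm.

636.4 mm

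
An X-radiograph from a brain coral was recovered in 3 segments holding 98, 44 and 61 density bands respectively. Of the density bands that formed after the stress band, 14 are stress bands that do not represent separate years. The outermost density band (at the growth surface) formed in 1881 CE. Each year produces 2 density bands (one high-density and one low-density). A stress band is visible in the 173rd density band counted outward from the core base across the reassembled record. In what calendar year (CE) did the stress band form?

Total density bands = 98 + 44 + 61 = 203.
Between density band 173 and the growth surface there are 203 − 173 = 30 density bands.
30 − 14 false = 16 true density bands after the stress band.
With 2 density bands per year, 16 / 2 = 8 years.
Counting back 8 years from 1881 CE places the stress band in 1881 − 8 = 1873 CE.

1873 CE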